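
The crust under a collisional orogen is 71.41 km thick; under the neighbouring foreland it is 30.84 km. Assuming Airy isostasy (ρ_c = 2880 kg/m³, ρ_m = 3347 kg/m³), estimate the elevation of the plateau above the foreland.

Excess crust Δ = 71.41 km − 30.84 km = 40.57 km, split between elevation h and root r with h + r = Δ.
Airy balance ρ_c h = (ρ_m − ρ_c) r gives r = h ρ_c/(ρ_m − ρ_c), so h (1 + ρ_c/(ρ_m − ρ_c)) = Δ, i.e. h = Δ (ρ_m − ρ_c)/ρ_m.
h = 40.57 km × 467/3347 = 5.66 km.

5.66 km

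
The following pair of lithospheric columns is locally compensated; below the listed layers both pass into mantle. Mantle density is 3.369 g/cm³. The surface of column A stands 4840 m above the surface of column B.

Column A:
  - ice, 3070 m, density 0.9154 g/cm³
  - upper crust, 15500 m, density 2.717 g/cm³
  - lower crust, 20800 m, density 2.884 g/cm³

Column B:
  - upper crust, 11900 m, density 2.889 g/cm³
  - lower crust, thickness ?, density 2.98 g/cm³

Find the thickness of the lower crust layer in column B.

14700 m

Take the compensation level at the base of the deeper column (depth z_c below the surface of column A) and equate Σ ρ_i t_i down to z_c; mantle fills any gap and the z_c terms cancel.
Column A: 3070×0.9154 + 15500×2.717 + 20800×2.884 + (z_c − 39370)×3.369
Column B: 4840×0 + 11900×2.889 + x×2.98 + (z_c − 4840 − 11900 − x)×3.369
The z_c×3.369 term appears on both sides and cancels. Collect the known terms of each column as K = Σ(ρt)_known − 3.369 × (depth of known layers): K_A = 104910.978 − 3.369×39370 = −27726.552; K_B = 34379.1 − 3.369×(4840 + 11900) = −22017.96.
Balance: K_A = K_B − x×(3.369 − 2.98), so x = (K_B − K_A)/(3.369 − 2.98) = 5708.59/0.389 = 14700 m.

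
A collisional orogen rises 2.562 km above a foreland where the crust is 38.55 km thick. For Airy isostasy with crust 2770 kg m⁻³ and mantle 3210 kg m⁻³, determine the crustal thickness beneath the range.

57.2 km

Root depth r = h ρ_c / (ρ_m − ρ_c) = 2.562 km × 2770 / 440 = 16.13 km.
Total thickness = T + h + r = 38.55 km + 2.562 km + 16.13 km = 57.2 km.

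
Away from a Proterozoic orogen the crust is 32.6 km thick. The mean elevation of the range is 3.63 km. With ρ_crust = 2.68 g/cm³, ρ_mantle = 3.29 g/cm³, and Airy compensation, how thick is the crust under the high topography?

52.2 km

Root depth r = h ρ_c / (ρ_m − ρ_c) = 3.63 km × 2.68 / 0.61 = 15.95 km.
Total thickness = T + h + r = 32.6 km + 3.63 km + 15.95 km = 52.2 km.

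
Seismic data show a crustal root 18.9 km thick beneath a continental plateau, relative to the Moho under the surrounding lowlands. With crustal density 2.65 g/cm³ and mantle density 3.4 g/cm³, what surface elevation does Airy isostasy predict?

Equating mass per unit area of the two columns: ρ_c h = (ρ_m − ρ_c) r.
h = r (ρ_m − ρ_c) / ρ_c = 18.9 km × (3.4 − 2.65) / 2.65 = 5.35 km.

5.35 km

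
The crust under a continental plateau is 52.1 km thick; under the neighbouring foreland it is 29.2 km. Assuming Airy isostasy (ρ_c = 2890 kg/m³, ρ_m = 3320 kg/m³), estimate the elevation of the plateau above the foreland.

2.97 km

Excess crust Δ = 52.1 km − 29.2 km = 22.9 km, split between elevation h and root r with h + r = Δ.
Airy balance ρ_c h = (ρ_m − ρ_c) r gives r = h ρ_c/(ρ_m − ρ_c), so h (1 + ρ_c/(ρ_m − ρ_c)) = Δ, i.e. h = Δ (ρ_m − ρ_c)/ρ_m.
h = 22.9 km × 430/3320 = 2.97 km.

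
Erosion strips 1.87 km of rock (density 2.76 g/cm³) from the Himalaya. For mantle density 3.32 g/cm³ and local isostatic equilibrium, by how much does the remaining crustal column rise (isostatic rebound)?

1.55 km

Unloading: uplift u = e ρ_c/ρ_m = 1.87 km × 2.76/3.32 = 1.55 km.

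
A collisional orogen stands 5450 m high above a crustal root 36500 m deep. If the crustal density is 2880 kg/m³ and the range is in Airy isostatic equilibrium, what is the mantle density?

3310 kg/m³

Airy balance: ρ_c h = (ρ_m − ρ_c) r → ρ_m = ρ_c (1 + h/r).
ρ_m = 2880 × (1 + 5450 m/36500 m) = 3310 kg/m³.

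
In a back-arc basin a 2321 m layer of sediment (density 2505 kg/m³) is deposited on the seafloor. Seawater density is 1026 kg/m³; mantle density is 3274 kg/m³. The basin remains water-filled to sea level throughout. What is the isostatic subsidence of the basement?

1530 m

Submarine loading: the sediment displaces seawater, and the subsidence is in turn flooded, so s (ρ_m − ρ_w) = t (ρ_sed − ρ_w).
s = 2321 m × (2505 − 1026) / (3274 − 1026) = 1530 m.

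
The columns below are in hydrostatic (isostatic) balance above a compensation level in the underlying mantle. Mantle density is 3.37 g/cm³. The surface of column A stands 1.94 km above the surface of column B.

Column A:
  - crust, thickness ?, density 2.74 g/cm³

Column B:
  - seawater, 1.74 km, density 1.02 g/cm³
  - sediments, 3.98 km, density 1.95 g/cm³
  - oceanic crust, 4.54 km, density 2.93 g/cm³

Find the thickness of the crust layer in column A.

29 km

Take the compensation level at the base of the deeper column (depth z_c below the surface of column A) and equate Σ ρ_i t_i down to z_c; mantle fills any gap and the z_c terms cancel.
Column A: x×2.74 + (z_c − 0 − x)×3.37
Column B: 1.94×0 + 1.74×1.02 + 3.98×1.95 + 4.54×2.93 + (z_c − 1.94 − 10.26)×3.37
The z_c×3.37 term appears on both sides and cancels. Collect the known terms of each column as K = Σ(ρt)_known − 3.37 × (depth of known layers): K_A = 0 − 3.37×0 = 0; K_B = 22.838 − 3.37×(1.94 + 10.26) = −18.276.
Balance: K_A − x×(3.37 − 2.74) = K_B, so x = (K_A − K_B)/(3.37 − 2.74) = 18.276/0.63 = 29 km.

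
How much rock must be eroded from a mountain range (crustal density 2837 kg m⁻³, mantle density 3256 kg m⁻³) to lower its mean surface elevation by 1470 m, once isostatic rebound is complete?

11400 m

Net drop Δ = e − u = e − e ρ_c/ρ_m = e (ρ_m − ρ_c)/ρ_m.
e = Δ ρ_m/(ρ_m − ρ_c) = 1470 m × 3256/419 = 11400 m.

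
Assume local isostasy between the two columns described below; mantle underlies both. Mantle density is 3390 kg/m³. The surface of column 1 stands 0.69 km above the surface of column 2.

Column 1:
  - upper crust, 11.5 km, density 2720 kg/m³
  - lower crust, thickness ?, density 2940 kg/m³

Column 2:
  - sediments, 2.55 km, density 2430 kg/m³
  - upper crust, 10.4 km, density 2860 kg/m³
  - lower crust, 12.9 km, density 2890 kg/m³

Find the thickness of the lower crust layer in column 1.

Take the compensation level at the base of the deeper column (depth z_c below the surface of column 1) and equate Σ ρ_i t_i down to z_c; mantle fills any gap and the z_c terms cancel.
Column 1: 11.5×2720 + x×2940 + (z_c − 11.5 − x)×3390
Column 2: 0.69×0 + 2.55×2430 + 10.4×2860 + 12.9×2890 + (z_c − 0.69 − 25.85)×3390
The z_c×3390 term appears on both sides and cancels. Collect the known terms of each column as K = Σ(ρt)_known − 3390 × (depth of known layers): K_1 = 31280 − 3390×11.5 = −7705; K_2 = 73221.5 − 3390×(0.69 + 25.85) = −16749.1.
Balance: K_1 − x×(3390 − 2940) = K_2, so x = (K_1 − K_2)/(3390 − 2940) = 9044.1/450 = 20.1 km.

20.1 km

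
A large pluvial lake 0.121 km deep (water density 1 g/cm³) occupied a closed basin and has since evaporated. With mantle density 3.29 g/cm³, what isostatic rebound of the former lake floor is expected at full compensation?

u = d ρ_w/ρ_m = 0.121 km × 1/3.29 = 0.0368 km.

0.0368 km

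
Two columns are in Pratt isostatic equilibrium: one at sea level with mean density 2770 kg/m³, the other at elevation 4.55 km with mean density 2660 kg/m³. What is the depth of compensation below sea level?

110 km

ρ_ref D = ρ (D + h) → D (ρ_ref − ρ) = ρ h.
D = ρ h/(ρ_ref − ρ) = 2660 × 4.55 km/(2770 − 2660) = 110 km.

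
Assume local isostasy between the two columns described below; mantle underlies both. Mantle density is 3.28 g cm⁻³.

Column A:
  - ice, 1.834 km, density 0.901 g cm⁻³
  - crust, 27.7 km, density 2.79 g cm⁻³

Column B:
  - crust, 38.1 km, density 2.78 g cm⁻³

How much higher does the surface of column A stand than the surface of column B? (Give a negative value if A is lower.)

For any compensation level in the mantle, the mantle terms cancel and isostasy reduces to e = (Σt_A − Σt_B) − (Σ(ρt)_A − Σ(ρt)_B) / ρ_m.
Σt_A = 29.534 km; Σt_B = 38.1 km; Σ(ρt)_A = 78.935434; Σ(ρt)_B = 105.918 (in km·g cm⁻³).
e = (29.534 − 38.1) − (78.935434 − 105.918) / 3.28 = −0.34 km.

−0.34 km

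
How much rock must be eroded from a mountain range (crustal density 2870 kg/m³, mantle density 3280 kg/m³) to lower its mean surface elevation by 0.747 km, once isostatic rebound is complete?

Net drop Δ = e − u = e − e ρ_c/ρ_m = e (ρ_m − ρ_c)/ρ_m.
e = Δ ρ_m/(ρ_m − ρ_c) = 0.747 km × 3280/410 = 5.98 km.

5.98 km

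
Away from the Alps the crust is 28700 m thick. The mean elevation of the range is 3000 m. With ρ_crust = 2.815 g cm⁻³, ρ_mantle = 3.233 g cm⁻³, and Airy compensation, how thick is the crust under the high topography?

Root depth r = h ρ_c / (ρ_m − ρ_c) = 3000 m × 2.815 / 0.418 = 20200 m.
Total thickness = T + h + r = 28700 m + 3000 m + 20200 m = 51900 m.

51900 m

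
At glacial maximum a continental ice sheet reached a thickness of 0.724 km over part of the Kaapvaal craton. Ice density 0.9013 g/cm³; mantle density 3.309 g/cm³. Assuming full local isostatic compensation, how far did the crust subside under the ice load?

0.197 km

Isostatic balance requires: the ice load ρ_ice t is balanced by mantle displaced below, ρ_m s.
s = t ρ_ice / ρ_m = 0.724 km × 0.9013/3.309 = 0.197 km.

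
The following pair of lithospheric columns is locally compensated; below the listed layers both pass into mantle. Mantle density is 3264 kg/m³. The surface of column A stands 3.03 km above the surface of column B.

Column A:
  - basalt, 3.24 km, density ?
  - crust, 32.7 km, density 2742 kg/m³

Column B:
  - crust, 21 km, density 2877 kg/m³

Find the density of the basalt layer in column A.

Take the compensation level at the base of the deeper column (depth z_c below the surface of column A) and equate Σ ρ_i t_i down to z_c; mantle fills any gap and the z_c terms cancel.
Column A: 3.24×ρ + 32.7×2742 + (z_c − 35.94)×3264
Column B: 3.03×0 + 21×2877 + (z_c − 3.03 − 21)×3264
The z_c×3264 term appears on both sides and cancels. Collect the known terms of each column as K = Σ(ρt)_known − 3264 × (depth of known layers): K_A = 89663.4 − 3264×35.94 = −27644.76; K_B = 60417 − 3264×(3.03 + 21) = −18016.92.
Balance: K_A + 3.24×ρ = K_B, so ρ = (K_B − K_A)/3.24 = 9627.84/3.24 = 2970 kg/m³.

2970 kg/m³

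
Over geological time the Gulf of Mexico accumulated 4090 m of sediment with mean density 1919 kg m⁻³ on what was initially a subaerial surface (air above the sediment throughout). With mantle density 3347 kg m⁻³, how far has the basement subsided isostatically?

2340 m

Subaerial load: s = t ρ_sed / ρ_m = 4090 m × 1919/3347 = 2340 m.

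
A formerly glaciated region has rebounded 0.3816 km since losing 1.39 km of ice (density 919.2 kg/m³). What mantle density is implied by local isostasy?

ρ_m = ρ_ice t / u = 919.2 × 1.39 km/0.3816 km = 3350 kg/m³.

3350 kg/m³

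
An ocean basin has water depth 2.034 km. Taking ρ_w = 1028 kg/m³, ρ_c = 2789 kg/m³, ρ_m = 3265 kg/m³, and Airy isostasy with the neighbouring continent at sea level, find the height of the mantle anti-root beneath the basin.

7.52 km

Balancing pressure at the compensation depth: replacing crust with seawater at the top is compensated by replacing crust with mantle at the base: d (ρ_c − ρ_w) = a (ρ_m − ρ_c).
a = d (ρ_c − ρ_w)/(ρ_m − ρ_c) = 2.034 km × 1761/476 = 7.52 km.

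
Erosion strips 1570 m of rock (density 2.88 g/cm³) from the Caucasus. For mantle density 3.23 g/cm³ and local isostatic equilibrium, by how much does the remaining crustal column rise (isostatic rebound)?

Unloading: uplift u = e ρ_c/ρ_m = 1570 m × 2.88/3.23 = 1400 m.

1400 m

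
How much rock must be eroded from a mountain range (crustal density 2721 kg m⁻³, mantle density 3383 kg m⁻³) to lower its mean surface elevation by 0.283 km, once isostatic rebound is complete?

1.45 km

Net drop Δ = e − u = e − e ρ_c/ρ_m = e (ρ_m − ρ_c)/ρ_m.
e = Δ ρ_m/(ρ_m − ρ_c) = 0.283 km × 3383/662 = 1.45 km.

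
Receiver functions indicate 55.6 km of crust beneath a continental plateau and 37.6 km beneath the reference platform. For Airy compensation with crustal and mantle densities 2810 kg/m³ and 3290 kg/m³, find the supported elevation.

Excess crust Δ = 55.6 km − 37.6 km = 18 km, split between elevation h and root r with h + r = Δ.
Airy balance ρ_c h = (ρ_m − ρ_c) r gives r = h ρ_c/(ρ_m − ρ_c), so h (1 + ρ_c/(ρ_m − ρ_c)) = Δ, i.e. h = Δ (ρ_m − ρ_c)/ρ_m.
h = 18 km × 480/3290 = 2.63 km.

2.63 km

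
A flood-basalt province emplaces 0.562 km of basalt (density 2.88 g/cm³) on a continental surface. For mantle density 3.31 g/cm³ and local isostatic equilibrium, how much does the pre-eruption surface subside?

0.489 km

Subaerial loading: s = t ρ_load / ρ_m.
s = 0.562 km × 2.88/3.31 = 0.489 km.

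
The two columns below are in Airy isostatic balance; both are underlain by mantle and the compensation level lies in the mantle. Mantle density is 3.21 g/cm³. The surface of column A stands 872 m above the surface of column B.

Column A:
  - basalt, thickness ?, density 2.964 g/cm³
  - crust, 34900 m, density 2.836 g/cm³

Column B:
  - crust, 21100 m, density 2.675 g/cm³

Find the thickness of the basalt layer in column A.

Take the compensation level at the base of the deeper column (depth z_c below the surface of column A) and equate Σ ρ_i t_i down to z_c; mantle fills any gap and the z_c terms cancel.
Column A: x×2.964 + 34900×2.836 + (z_c − 34900 − x)×3.21
Column B: 872×0 + 21100×2.675 + (z_c − 872 − 21100)×3.21
The z_c×3.21 term appears on both sides and cancels. Collect the known terms of each column as K = Σ(ρt)_known − 3.21 × (depth of known layers): K_A = 98976.4 − 3.21×34900 = −13052.6; K_B = 56442.5 − 3.21×(872 + 21100) = −14087.62.
Balance: K_A − x×(3.21 − 2.964) = K_B, so x = (K_A − K_B)/(3.21 − 2.964) = 1035.02/0.246 = 4210 m.

4210 m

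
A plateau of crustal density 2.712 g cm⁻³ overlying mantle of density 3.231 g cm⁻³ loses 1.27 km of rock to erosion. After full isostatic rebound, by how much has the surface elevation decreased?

Rebound u = e ρ_c/ρ_m = 1.27 km × 2.712/3.231 = 1.066 km.
Net surface drop = e − u = 1.27 km − 1.066 km = e (ρ_m − ρ_c)/ρ_m = 0.204 km.

0.204 km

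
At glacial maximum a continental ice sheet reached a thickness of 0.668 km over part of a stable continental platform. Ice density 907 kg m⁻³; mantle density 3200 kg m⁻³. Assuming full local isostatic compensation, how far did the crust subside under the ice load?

Isostatic balance requires: the ice load ρ_ice t is balanced by mantle displaced below, ρ_m s.
s = t ρ_ice / ρ_m = 0.668 km × 907/3200 = 0.189 km.

0.189 km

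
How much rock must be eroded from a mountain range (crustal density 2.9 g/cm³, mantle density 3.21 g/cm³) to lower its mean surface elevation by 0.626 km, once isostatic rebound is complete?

Net drop Δ = e − u = e − e ρ_c/ρ_m = e (ρ_m − ρ_c)/ρ_m.
e = Δ ρ_m/(ρ_m − ρ_c) = 0.626 km × 3.21/0.31 = 6.48 km.

6.48 km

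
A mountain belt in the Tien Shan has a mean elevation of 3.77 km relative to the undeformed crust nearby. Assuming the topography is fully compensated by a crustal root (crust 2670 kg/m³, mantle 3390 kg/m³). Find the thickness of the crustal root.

For local isostatic compensation: the weight of the topography is balanced by the buoyancy of the root, ρ_c h = (ρ_m − ρ_c) r.
r = h · ρ_c / (ρ_m − ρ_c) = 3.77 km × 2670 / (3390 − 2670) = 14 km.

14 km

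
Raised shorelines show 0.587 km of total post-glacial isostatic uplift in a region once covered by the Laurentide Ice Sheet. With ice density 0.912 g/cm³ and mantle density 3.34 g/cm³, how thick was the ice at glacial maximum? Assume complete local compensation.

u = t ρ_ice/ρ_m → t = u ρ_m/ρ_ice = 0.587 km × 3.34/0.912 = 2.15 km.

2.15 km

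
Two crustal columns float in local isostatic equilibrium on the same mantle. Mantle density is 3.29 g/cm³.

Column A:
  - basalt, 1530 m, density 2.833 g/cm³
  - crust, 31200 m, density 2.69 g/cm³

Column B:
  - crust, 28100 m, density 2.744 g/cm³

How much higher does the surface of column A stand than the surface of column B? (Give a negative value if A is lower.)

For any compensation level in the mantle, the mantle terms cancel and isostasy reduces to e = (Σt_A − Σt_B) − (Σ(ρt)_A − Σ(ρt)_B) / ρ_m.
Σt_A = 32730 m; Σt_B = 28100 m; Σ(ρt)_A = 88262.49; Σ(ρt)_B = 77106.4 (in m·g/cm³).
e = (32730 − 28100) − (88262.49 − 77106.4) / 3.29 = 1240 m.

1240 m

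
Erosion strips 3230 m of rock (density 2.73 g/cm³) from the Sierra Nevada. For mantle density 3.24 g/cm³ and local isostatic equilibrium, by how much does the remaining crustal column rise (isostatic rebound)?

Unloading: uplift u = e ρ_c/ρ_m = 3230 m × 2.73/3.24 = 2720 m.

2720 m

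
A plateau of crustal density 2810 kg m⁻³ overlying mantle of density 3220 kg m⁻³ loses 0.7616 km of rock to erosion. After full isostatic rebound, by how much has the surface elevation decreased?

Rebound u = e ρ_c/ρ_m = 0.7616 km × 2810/3220 = 0.6646 km.
Net surface drop = e − u = 0.7616 km − 0.6646 km = e (ρ_m − ρ_c)/ρ_m = 0.097 km.

0.097 km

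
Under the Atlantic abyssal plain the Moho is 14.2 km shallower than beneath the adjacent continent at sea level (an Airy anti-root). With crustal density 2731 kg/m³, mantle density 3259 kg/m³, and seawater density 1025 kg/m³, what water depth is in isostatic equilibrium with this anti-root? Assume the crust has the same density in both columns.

Replacing a thickness d of crust by seawater at the top must be balanced by replacing crust with mantle at the base: d (ρ_c − ρ_w) = a (ρ_m − ρ_c).
d = a (ρ_m − ρ_c)/(ρ_c − ρ_w) = 14.2 km × 528/1706 = 4.39 km.

4.39 km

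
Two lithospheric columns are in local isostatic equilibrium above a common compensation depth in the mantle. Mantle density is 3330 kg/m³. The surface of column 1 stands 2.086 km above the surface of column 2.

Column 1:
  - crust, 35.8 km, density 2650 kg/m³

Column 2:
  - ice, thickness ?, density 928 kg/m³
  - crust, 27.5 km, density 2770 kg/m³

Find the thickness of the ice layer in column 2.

0.832 km

Take the compensation level at the base of the deeper column (depth z_c below the surface of column 1) and equate Σ ρ_i t_i down to z_c; mantle fills any gap and the z_c terms cancel.
Column 1: 35.8×2650 + (z_c − 35.8)×3330
Column 2: 2.086×0 + x×928 + 27.5×2770 + (z_c − 2.086 − 27.5 − x)×3330
The z_c×3330 term appears on both sides and cancels. Collect the known terms of each column as K = Σ(ρt)_known − 3330 × (depth of known layers): K_1 = 94870 − 3330×35.8 = −24344; K_2 = 76175 − 3330×(2.086 + 27.5) = −22346.38.
Balance: K_1 = K_2 − x×(3330 − 928), so x = (K_2 − K_1)/(3330 − 928) = 1997.62/2402 = 0.832 km.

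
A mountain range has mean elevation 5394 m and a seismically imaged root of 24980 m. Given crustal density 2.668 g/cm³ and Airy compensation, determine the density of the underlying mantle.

3.24 g/cm³

Airy balance: ρ_c h = (ρ_m − ρ_c) r → ρ_m = ρ_c (1 + h/r).
ρ_m = 2.668 × (1 + 5394 m/24980 m) = 3.24 g/cm³.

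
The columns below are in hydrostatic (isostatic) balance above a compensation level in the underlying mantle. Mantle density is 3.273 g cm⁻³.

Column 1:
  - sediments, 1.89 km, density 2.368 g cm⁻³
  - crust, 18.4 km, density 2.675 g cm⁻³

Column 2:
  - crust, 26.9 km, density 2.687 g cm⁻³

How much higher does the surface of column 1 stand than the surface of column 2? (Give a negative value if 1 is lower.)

−0.932 km

For any compensation level in the mantle, the mantle terms cancel and isostasy reduces to e = (Σt_1 − Σt_2) − (Σ(ρt)_1 − Σ(ρt)_2) / ρ_m.
Σt_1 = 20.29 km; Σt_2 = 26.9 km; Σ(ρt)_1 = 53.69552; Σ(ρt)_2 = 72.2803 (in km·g cm⁻³).
e = (20.29 − 26.9) − (53.69552 − 72.2803) / 3.273 = −0.932 km.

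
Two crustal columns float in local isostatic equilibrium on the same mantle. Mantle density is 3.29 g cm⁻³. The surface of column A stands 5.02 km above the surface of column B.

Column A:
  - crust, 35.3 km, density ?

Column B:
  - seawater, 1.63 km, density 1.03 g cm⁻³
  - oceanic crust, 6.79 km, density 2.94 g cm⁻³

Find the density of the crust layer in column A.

2.65 g cm⁻³

Take the compensation level at the base of the deeper column (depth z_c below the surface of column A) and equate Σ ρ_i t_i down to z_c; mantle fills any gap and the z_c terms cancel.
Column A: 35.3×ρ + (z_c − 35.3)×3.29
Column B: 5.02×0 + 1.63×1.03 + 6.79×2.94 + (z_c − 5.02 − 8.42)×3.29
The z_c×3.29 term appears on both sides and cancels. Collect the known terms of each column as K = Σ(ρt)_known − 3.29 × (depth of known layers): K_A = 0 − 3.29×35.3 = −116.137; K_B = 21.6415 − 3.29×(5.02 + 8.42) = −22.5761.
Balance: K_A + 35.3×ρ = K_B, so ρ = (K_B − K_A)/35.3 = 93.5609/35.3 = 2.65 g cm⁻³.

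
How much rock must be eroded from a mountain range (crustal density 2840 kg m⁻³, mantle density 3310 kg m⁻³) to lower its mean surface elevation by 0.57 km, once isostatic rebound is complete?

4.01 km

Net drop Δ = e − u = e − e ρ_c/ρ_m = e (ρ_m − ρ_c)/ρ_m.
e = Δ ρ_m/(ρ_m − ρ_c) = 0.57 km × 3310/470 = 4.01 km.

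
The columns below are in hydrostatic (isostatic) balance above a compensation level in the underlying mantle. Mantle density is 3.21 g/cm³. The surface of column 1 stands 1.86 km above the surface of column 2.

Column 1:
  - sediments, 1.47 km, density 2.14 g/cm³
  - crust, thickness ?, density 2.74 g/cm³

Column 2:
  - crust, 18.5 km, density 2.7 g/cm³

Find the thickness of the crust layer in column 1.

Take the compensation level at the base of the deeper column (depth z_c below the surface of column 1) and equate Σ ρ_i t_i down to z_c; mantle fills any gap and the z_c terms cancel.
Column 1: 1.47×2.14 + x×2.74 + (z_c − 1.47 − x)×3.21
Column 2: 1.86×0 + 18.5×2.7 + (z_c − 1.86 − 18.5)×3.21
The z_c×3.21 term appears on both sides and cancels. Collect the known terms of each column as K = Σ(ρt)_known − 3.21 × (depth of known layers): K_1 = 3.1458 − 3.21×1.47 = −1.5729; K_2 = 49.95 − 3.21×(1.86 + 18.5) = −15.4056.
Balance: K_1 − x×(3.21 − 2.74) = K_2, so x = (K_1 − K_2)/(3.21 − 2.74) = 13.8327/0.47 = 29.4 km.

29.4 km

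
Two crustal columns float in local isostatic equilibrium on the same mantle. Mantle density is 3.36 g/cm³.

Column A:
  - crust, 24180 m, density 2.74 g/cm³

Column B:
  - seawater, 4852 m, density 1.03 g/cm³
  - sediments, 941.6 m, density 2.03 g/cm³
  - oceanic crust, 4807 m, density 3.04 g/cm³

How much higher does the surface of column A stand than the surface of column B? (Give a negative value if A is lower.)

For any compensation level in the mantle, the mantle terms cancel and isostasy reduces to e = (Σt_A − Σt_B) − (Σ(ρt)_A − Σ(ρt)_B) / ρ_m.
Σt_A = 24180 m; Σt_B = 10600.6 m; Σ(ρt)_A = 66253.2; Σ(ρt)_B = 21522.288 (in m·g/cm³).
e = (24180 − 10600.6) − (66253.2 − 21522.288) / 3.36 = 267 m.

267 m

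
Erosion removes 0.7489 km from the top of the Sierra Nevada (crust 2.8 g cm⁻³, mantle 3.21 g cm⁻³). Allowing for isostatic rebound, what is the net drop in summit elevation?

0.0957 km

Rebound u = e ρ_c/ρ_m = 0.7489 km × 2.8/3.21 = 0.6532 km.
Net surface drop = e − u = 0.7489 km − 0.6532 km = e (ρ_m − ρ_c)/ρ_m = 0.0957 km.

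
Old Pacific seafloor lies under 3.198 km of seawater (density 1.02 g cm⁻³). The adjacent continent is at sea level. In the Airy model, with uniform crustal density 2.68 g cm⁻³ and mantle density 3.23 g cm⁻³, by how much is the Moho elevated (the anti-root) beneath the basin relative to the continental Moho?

In Airy isostatic equilibrium: replacing crust with seawater at the top is compensated by replacing crust with mantle at the base: d (ρ_c − ρ_w) = a (ρ_m − ρ_c).
a = d (ρ_c − ρ_w)/(ρ_m − ρ_c) = 3.198 km × 1.66/0.55 = 9.65 km.

9.65 km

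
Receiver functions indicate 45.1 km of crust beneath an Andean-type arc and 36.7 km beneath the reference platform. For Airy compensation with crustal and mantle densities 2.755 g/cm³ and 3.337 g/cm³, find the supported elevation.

Excess crust Δ = 45.1 km − 36.7 km = 8.4 km, split between elevation h and root r with h + r = Δ.
Airy balance ρ_c h = (ρ_m − ρ_c) r gives r = h ρ_c/(ρ_m − ρ_c), so h (1 + ρ_c/(ρ_m − ρ_c)) = Δ, i.e. h = Δ (ρ_m − ρ_c)/ρ_m.
h = 8.4 km × 0.582/3.337 = 1.47 km.

1.47 km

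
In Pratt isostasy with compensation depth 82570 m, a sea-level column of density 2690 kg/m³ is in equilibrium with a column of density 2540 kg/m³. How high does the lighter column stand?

4880 m

ρ_ref D = ρ (D + h) → h = D (ρ_ref − ρ)/ρ.
h = 82570 m × (2690 − 2540)/2540 = 4880 m.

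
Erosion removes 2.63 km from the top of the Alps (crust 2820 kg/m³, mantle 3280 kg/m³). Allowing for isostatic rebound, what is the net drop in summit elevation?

0.369 km

Rebound u = e ρ_c/ρ_m = 2.63 km × 2820/3280 = 2.261 km.
Net surface drop = e − u = 2.63 km − 2.261 km = e (ρ_m − ρ_c)/ρ_m = 0.369 km.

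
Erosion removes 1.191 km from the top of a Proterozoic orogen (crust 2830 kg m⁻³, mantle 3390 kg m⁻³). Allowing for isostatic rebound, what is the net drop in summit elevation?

0.197 km

Rebound u = e ρ_c/ρ_m = 1.191 km × 2830/3390 = 0.9943 km.
Net surface drop = e − u = 1.191 km − 0.9943 km = e (ρ_m − ρ_c)/ρ_m = 0.197 km.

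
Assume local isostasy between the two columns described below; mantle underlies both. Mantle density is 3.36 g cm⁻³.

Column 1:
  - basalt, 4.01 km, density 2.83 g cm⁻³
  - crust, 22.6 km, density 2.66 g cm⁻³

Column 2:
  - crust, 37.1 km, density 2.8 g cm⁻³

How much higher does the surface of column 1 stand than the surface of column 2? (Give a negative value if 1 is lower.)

−0.842 km

For any compensation level in the mantle, the mantle terms cancel and isostasy reduces to e = (Σt_1 − Σt_2) − (Σ(ρt)_1 − Σ(ρt)_2) / ρ_m.
Σt_1 = 26.61 km; Σt_2 = 37.1 km; Σ(ρt)_1 = 71.4643; Σ(ρt)_2 = 103.88 (in km·g cm⁻³).
e = (26.61 − 37.1) − (71.4643 − 103.88) / 3.36 = −0.842 km.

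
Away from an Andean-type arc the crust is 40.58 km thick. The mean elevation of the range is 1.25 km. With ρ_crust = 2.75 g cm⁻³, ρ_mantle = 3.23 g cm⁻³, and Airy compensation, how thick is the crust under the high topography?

49 km

Root depth r = h ρ_c / (ρ_m − ρ_c) = 1.25 km × 2.75 / 0.48 = 7.161 km.
Total thickness = T + h + r = 40.58 km + 1.25 km + 7.161 km = 49 km.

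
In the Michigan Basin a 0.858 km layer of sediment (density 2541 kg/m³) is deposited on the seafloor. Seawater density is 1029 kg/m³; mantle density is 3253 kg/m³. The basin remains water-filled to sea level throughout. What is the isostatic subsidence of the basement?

Submarine loading: the sediment displaces seawater, and the subsidence is in turn flooded, so s (ρ_m − ρ_w) = t (ρ_sed − ρ_w).
s = 0.858 km × (2541 − 1029) / (3253 − 1029) = 0.583 km.

0.583 km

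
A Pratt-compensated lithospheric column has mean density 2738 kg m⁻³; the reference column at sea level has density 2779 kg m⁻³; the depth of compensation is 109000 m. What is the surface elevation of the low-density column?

1630 m

ρ_ref D = ρ (D + h) → h = D (ρ_ref − ρ)/ρ.
h = 109000 m × (2779 − 2738)/2738 = 1630 m.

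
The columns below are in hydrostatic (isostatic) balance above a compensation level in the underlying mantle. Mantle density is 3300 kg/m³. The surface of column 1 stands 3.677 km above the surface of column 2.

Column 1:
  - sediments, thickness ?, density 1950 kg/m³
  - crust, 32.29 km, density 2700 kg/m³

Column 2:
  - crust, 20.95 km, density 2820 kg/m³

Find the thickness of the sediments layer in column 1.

Take the compensation level at the base of the deeper column (depth z_c below the surface of column 1) and equate Σ ρ_i t_i down to z_c; mantle fills any gap and the z_c terms cancel.
Column 1: x×1950 + 32.29×2700 + (z_c − 32.29 − x)×3300
Column 2: 3.677×0 + 20.95×2820 + (z_c − 3.677 − 20.95)×3300
The z_c×3300 term appears on both sides and cancels. Collect the known terms of each column as K = Σ(ρt)_known − 3300 × (depth of known layers): K_1 = 87183 − 3300×32.29 = −19374; K_2 = 59079 − 3300×(3.677 + 20.95) = −22190.1.
Balance: K_1 − x×(3300 − 1950) = K_2, so x = (K_1 − K_2)/(3300 − 1950) = 2816.1/1350 = 2.09 km.

2.09 km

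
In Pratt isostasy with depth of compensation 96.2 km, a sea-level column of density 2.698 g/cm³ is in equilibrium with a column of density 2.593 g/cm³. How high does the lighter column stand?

ρ_ref D = ρ (D + h) → h = D (ρ_ref − ρ)/ρ.
h = 96.2 km × (2.698 − 2.593)/2.593 = 3.9 km.

3.9 km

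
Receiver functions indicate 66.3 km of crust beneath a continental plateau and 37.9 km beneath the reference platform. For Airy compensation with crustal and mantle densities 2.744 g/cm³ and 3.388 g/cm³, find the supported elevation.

Excess crust Δ = 66.3 km − 37.9 km = 28.4 km, split between elevation h and root r with h + r = Δ.
Airy balance ρ_c h = (ρ_m − ρ_c) r gives r = h ρ_c/(ρ_m − ρ_c), so h (1 + ρ_c/(ρ_m − ρ_c)) = Δ, i.e. h = Δ (ρ_m − ρ_c)/ρ_m.
h = 28.4 km × 0.644/3.388 = 5.4 km.

5.4 km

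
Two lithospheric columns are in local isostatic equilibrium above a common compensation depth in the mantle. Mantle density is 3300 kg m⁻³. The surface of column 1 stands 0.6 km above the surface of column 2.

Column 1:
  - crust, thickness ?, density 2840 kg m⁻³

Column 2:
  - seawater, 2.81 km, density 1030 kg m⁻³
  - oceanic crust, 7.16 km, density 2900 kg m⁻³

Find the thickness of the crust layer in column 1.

24.4 km

Take the compensation level at the base of the deeper column (depth z_c below the surface of column 1) and equate Σ ρ_i t_i down to z_c; mantle fills any gap and the z_c terms cancel.
Column 1: x×2840 + (z_c − 0 − x)×3300
Column 2: 0.6×0 + 2.81×1030 + 7.16×2900 + (z_c − 0.6 − 9.97)×3300
The z_c×3300 term appears on both sides and cancels. Collect the known terms of each column as K = Σ(ρt)_known − 3300 × (depth of known layers): K_1 = 0 − 3300×0 = 0; K_2 = 23658.3 − 3300×(0.6 + 9.97) = −11222.7.
Balance: K_1 − x×(3300 − 2840) = K_2, so x = (K_1 − K_2)/(3300 − 2840) = 11222.7/460 = 24.4 km.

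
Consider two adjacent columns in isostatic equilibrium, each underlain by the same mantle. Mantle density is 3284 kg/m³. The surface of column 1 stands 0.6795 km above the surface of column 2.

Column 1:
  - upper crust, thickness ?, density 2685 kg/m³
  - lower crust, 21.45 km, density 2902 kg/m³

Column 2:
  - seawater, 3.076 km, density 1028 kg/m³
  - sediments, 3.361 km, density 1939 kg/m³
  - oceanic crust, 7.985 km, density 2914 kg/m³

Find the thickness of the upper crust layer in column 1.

Take the compensation level at the base of the deeper column (depth z_c below the surface of column 1) and equate Σ ρ_i t_i down to z_c; mantle fills any gap and the z_c terms cancel.
Column 1: x×2685 + 21.45×2902 + (z_c − 21.45 − x)×3284
Column 2: 0.6795×0 + 3.076×1028 + 3.361×1939 + 7.985×2914 + (z_c − 0.6795 − 14.422)×3284
The z_c×3284 term appears on both sides and cancels. Collect the known terms of each column as K = Σ(ρt)_known − 3284 × (depth of known layers): K_1 = 62247.9 − 3284×21.45 = −8193.9; K_2 = 32947.397 − 3284×(0.6795 + 14.422) = −16645.929.
Balance: K_1 − x×(3284 − 2685) = K_2, so x = (K_1 − K_2)/(3284 − 2685) = 8452.03/599 = 14.1 km.

14.1 km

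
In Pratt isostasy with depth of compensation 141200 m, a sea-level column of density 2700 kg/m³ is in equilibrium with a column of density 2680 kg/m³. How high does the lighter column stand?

1050 m

ρ_ref D = ρ (D + h) → h = D (ρ_ref − ρ)/ρ.
h = 141200 m × (2700 − 2680)/2680 = 1050 m.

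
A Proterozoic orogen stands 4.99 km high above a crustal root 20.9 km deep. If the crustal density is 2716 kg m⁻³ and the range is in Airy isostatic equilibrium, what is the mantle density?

Airy balance: ρ_c h = (ρ_m − ρ_c) r → ρ_m = ρ_c (1 + h/r).
ρ_m = 2716 × (1 + 4.99 km/20.9 km) = 3360 kg m⁻³.

3360 kg m⁻³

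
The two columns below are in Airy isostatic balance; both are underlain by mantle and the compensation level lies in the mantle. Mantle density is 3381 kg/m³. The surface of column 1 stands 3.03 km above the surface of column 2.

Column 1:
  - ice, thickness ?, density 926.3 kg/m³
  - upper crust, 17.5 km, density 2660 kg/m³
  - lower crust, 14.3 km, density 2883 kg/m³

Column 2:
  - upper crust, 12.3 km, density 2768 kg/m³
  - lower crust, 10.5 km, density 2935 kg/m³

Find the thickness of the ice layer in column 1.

Take the compensation level at the base of the deeper column (depth z_c below the surface of column 1) and equate Σ ρ_i t_i down to z_c; mantle fills any gap and the z_c terms cancel.
Column 1: x×926.3 + 17.5×2660 + 14.3×2883 + (z_c − 31.8 − x)×3381
Column 2: 3.03×0 + 12.3×2768 + 10.5×2935 + (z_c − 3.03 − 22.8)×3381
The z_c×3381 term appears on both sides and cancels. Collect the known terms of each column as K = Σ(ρt)_known − 3381 × (depth of known layers): K_1 = 87776.9 − 3381×31.8 = −19738.9; K_2 = 64863.9 − 3381×(3.03 + 22.8) = −22467.33.
Balance: K_1 − x×(3381 − 926.3) = K_2, so x = (K_1 − K_2)/(3381 − 926.3) = 2728.43/2454.7 = 1.11 km.

1.11 km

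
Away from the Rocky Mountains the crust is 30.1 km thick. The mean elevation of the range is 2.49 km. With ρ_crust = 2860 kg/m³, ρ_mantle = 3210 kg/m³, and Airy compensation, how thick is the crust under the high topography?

52.9 km

Root depth r = h ρ_c / (ρ_m − ρ_c) = 2.49 km × 2860 / 350 = 20.35 km.
Total thickness = T + h + r = 30.1 km + 2.49 km + 20.35 km = 52.9 km.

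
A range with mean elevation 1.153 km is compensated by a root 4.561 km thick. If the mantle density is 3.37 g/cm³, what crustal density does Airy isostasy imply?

2.69 g/cm³

ρ_c h = (ρ_m − ρ_c) r → ρ_c (h + r) = ρ_m r → ρ_c = ρ_m r / (h + r).
ρ_c = 3.37 × 4.561 km / (1.153 km + 4.561 km) = 2.69 g/cm³.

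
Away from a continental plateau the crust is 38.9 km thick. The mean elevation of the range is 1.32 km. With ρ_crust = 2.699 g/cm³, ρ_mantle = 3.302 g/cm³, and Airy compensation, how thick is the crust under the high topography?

46.1 km

Root depth r = h ρ_c / (ρ_m − ρ_c) = 1.32 km × 2.699 / 0.603 = 5.908 km.
Total thickness = T + h + r = 38.9 km + 1.32 km + 5.908 km = 46.1 km.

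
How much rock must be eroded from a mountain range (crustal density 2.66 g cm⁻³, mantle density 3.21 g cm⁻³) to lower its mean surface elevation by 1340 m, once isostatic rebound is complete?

7820 m

Net drop Δ = e − u = e − e ρ_c/ρ_m = e (ρ_m − ρ_c)/ρ_m.
e = Δ ρ_m/(ρ_m − ρ_c) = 1340 m × 3.21/0.55 = 7820 m.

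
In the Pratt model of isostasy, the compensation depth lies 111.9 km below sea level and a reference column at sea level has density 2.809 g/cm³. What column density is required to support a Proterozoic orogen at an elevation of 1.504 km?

Pratt balance: ρ_ref D = ρ (D + h).
ρ = ρ_ref D/(D + h) = 2.809 × 111.9 km/(111.9 km + 1.504 km) = 2.77 g/cm³.

2.77 g/cm³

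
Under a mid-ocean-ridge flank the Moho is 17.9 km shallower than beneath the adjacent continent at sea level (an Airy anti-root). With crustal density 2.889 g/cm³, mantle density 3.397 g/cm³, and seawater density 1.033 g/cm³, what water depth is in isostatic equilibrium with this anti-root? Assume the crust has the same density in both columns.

4.9 km

Replacing a thickness d of crust by seawater at the top must be balanced by replacing crust with mantle at the base: d (ρ_c − ρ_w) = a (ρ_m − ρ_c).
d = a (ρ_m − ρ_c)/(ρ_c − ρ_w) = 17.9 km × 0.508/1.856 = 4.9 km.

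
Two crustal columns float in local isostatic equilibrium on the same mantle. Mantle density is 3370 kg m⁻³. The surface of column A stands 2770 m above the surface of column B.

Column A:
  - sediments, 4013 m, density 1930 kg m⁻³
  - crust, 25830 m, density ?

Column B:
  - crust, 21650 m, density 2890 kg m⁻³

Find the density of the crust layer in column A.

Take the compensation level at the base of the deeper column (depth z_c below the surface of column A) and equate Σ ρ_i t_i down to z_c; mantle fills any gap and the z_c terms cancel.
Column A: 4013×1930 + 25830×ρ + (z_c − 29843)×3370
Column B: 2770×0 + 21650×2890 + (z_c − 2770 − 21650)×3370
The z_c×3370 term appears on both sides and cancels. Collect the known terms of each column as K = Σ(ρt)_known − 3370 × (depth of known layers): K_A = 7745090 − 3370×29843 = −92825820; K_B = 62568500 − 3370×(2770 + 21650) = −19726900.
Balance: K_A + 25830×ρ = K_B, so ρ = (K_B − K_A)/25830 = 73098900/25830 = 2830 kg m⁻³.

2830 kg m⁻³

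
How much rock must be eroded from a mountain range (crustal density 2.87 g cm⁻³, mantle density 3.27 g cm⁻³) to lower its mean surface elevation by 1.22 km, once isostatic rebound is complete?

9.97 km

Net drop Δ = e − u = e − e ρ_c/ρ_m = e (ρ_m − ρ_c)/ρ_m.
e = Δ ρ_m/(ρ_m − ρ_c) = 1.22 km × 3.27/0.4 = 9.97 km.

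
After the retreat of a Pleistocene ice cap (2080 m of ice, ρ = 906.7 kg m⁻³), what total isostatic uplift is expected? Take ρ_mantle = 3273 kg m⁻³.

576 m

Removing the load lets mantle flow back in; uplift u satisfies ρ_ice t = ρ_m u.
u = t ρ_ice/ρ_m = 2080 m × 906.7/3273 = 576 m.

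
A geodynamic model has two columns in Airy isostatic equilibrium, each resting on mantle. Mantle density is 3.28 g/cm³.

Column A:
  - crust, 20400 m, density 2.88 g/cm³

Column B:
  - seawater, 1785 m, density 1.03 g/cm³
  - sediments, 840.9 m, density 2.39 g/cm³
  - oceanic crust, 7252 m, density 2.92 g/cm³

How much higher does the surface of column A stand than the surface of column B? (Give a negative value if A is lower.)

239 m

For any compensation level in the mantle, the mantle terms cancel and isostasy reduces to e = (Σt_A − Σt_B) − (Σ(ρt)_A − Σ(ρt)_B) / ρ_m.
Σt_A = 20400 m; Σt_B = 9877.9 m; Σ(ρt)_A = 58752; Σ(ρt)_B = 25024.141 (in m·g/cm³).
e = (20400 − 9877.9) − (58752 − 25024.141) / 3.28 = 239 m.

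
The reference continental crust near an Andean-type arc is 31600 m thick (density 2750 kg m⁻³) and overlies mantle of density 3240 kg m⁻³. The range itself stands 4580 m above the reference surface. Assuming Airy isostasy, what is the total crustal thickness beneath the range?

61900 m

Root depth r = h ρ_c / (ρ_m − ρ_c) = 4580 m × 2750 / 490 = 25700 m.
Total thickness = T + h + r = 31600 m + 4580 m + 25700 m = 61900 m.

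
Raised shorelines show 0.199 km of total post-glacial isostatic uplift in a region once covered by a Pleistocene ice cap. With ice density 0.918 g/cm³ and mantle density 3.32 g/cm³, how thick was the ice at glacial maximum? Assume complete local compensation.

u = t ρ_ice/ρ_m → t = u ρ_m/ρ_ice = 0.199 km × 3.32/0.918 = 0.72 km.

0.72 km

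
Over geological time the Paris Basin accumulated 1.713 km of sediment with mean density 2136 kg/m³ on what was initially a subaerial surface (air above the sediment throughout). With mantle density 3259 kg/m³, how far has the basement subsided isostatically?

Subaerial load: s = t ρ_sed / ρ_m = 1.713 km × 2136/3259 = 1.12 km.

1.12 km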